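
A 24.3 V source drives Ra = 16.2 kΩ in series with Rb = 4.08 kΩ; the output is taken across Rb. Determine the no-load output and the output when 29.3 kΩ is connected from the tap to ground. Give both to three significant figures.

Unloaded: 4.89 V; loaded: 4.40 V

Open-circuit: V = 24.3 × 4.08/(16.2 + 4.08) = 4.89 V.
With the load, Rb becomes Rb‖R_L = 3.581 kΩ, so V = 24.3 × 3.581/19.78 = 4.40 V.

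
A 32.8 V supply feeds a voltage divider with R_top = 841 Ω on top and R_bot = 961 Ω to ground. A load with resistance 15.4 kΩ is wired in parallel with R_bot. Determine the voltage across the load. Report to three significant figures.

The load sits in parallel with R_bot: R_bot‖R_L = (961 × 15400) / (961 + 15400) = 904.6 Ω.
V_out = 32.8 × 904.6 / (841 + 904.6) = 32.8 × 904.6/1746 = 17.0 V.

V_out ≈ 17.0 V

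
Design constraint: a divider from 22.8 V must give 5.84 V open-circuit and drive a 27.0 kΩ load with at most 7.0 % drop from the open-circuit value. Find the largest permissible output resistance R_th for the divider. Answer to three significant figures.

Loading drop = R_th/(R_th + R_L) ≤ 0.0700, so R_th ≤ R_L · ε/(1−ε) = 27.0 kΩ × 0.0700/0.9300 = 2.03 kΩ.

R_th ≤ 2.03 kΩ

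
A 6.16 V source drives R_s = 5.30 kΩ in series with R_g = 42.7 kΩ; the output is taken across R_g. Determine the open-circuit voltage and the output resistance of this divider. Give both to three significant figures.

V_th is the open-circuit tap voltage: 6.16 × 42.7/(5.30 + 42.7) = 5.48 V.
With the supply zeroed, R_s and R_g appear in parallel from the tap: R_th = R_s‖R_g = (5.30 × 42.7)/48.00 = 4.71 kΩ.

V_th = 5.48 V, R_th = 4.71 kΩ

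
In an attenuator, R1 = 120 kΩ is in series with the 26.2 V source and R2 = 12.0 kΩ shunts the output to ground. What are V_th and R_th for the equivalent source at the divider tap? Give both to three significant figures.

V_th is the open-circuit tap voltage: 26.2 × 12.0/(120 + 12.0) = 2.38 V.
With the supply zeroed, R1 and R2 appear in parallel from the tap: R_th = R1‖R2 = (120 × 12.0)/132.0 = 10.9 kΩ.

V_th = 2.38 V, R_th = 10.9 kΩ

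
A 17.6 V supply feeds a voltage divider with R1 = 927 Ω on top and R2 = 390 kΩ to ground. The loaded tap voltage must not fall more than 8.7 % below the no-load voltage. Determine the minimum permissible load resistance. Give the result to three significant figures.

Output resistance R_th = R1‖R2 = (927 × 390000)/390900 = 924.8 Ω.
The fractional drop is R_th/(R_th + R_L); requiring this ≤ 0.0870 gives R_L ≥ R_th(1/0.0870 − 1) = 924.8 × 10.49 = 9.71 kΩ.

R_L(min) ≈ 9.71 kΩ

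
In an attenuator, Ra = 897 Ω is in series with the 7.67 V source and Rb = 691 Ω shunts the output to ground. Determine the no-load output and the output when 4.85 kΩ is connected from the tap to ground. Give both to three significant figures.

Unloaded: 3.34 V; loaded: 3.09 V

Open-circuit: V = 7.67 × 691/(897 + 691) = 3.34 V.
With the load, Rb becomes Rb‖R_L = 604.8 Ω, so V = 7.67 × 604.8/1502 = 3.09 V.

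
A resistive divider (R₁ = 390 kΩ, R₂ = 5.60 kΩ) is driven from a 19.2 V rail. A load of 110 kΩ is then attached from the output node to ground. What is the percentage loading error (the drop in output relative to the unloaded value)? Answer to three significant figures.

The divider's output (Thévenin) resistance is R₁‖R₂ = 5.521 kΩ.
Fractional drop under load = R_th/(R_th + R_L) = 5.521 / (5.521 + 110) = 0.04779.
So the output falls by 4.78 %.

4.78 %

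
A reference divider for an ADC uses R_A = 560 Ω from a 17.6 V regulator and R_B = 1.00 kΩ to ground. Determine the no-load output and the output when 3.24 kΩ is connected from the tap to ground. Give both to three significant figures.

Open-circuit: V = 17.6 × 1000/(560 + 1000) = 11.3 V.
With the load, R_B becomes R_B‖R_L = 764.2 Ω, so V = 17.6 × 764.2/1324 = 10.2 V.

Unloaded: 11.3 V; loaded: 10.2 V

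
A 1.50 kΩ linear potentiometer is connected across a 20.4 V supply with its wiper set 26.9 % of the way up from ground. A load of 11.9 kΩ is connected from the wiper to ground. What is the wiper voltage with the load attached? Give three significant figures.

The wiper splits the pot into (1−α)R = 1096 Ω above and αR = 403.5 Ω below.
Lower section ‖ load = 390.3 Ω.
V_wiper = 20.4 × 390.3/(1096 + 390.3) = 5.35 V.

V ≈ 5.35 V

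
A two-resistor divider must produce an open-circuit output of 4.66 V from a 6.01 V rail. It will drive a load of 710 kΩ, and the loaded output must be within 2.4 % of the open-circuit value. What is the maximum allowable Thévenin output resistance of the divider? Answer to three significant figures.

Loading drop = R_th/(R_th + R_L) ≤ 0.0240, so R_th ≤ R_L · ε/(1−ε) = 710 kΩ × 0.0240/0.9760 = 17.5 kΩ.

R_th ≤ 17.5 kΩ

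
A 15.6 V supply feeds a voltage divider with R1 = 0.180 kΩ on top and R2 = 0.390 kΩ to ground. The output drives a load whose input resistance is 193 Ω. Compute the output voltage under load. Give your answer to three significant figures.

V_out ≈ 6.52 V

The load sits in parallel with R2: R2‖R_L = (390 × 193) / (390 + 193) = 129.1 Ω.
V_out = 15.6 × 129.1 / (180 + 129.1) = 15.6 × 129.1/309.1 = 6.52 V.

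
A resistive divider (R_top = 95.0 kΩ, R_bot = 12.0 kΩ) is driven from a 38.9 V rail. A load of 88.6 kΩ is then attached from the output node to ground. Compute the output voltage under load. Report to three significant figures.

The load sits in parallel with R_bot: R_bot‖R_L = (12.0 × 88.6) / (12.0 + 88.6) = 10.57 kΩ.
V_out = 38.9 × 10.57 / (95.0 + 10.57) = 38.9 × 10.57/105.6 = 3.89 V.
(Unloaded it would have been 4.36 V.)

V_out ≈ 3.89 V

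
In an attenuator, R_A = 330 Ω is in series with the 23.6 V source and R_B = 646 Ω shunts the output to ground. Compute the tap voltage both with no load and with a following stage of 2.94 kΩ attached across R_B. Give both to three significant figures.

Unloaded: 15.6 V; loaded: 14.5 V

Open-circuit: V = 23.6 × 646/(330 + 646) = 15.6 V.
With the load, R_B becomes R_B‖R_L = 529.6 Ω, so V = 23.6 × 529.6/859.6 = 14.5 V.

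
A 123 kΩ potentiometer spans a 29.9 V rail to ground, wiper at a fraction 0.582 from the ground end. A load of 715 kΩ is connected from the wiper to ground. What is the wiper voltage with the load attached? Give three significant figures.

V ≈ 16.7 V

The wiper splits the pot into (1−α)R = 51.41 kΩ above and αR = 71.59 kΩ below.
Lower section ‖ load = 65.07 kΩ.
V_wiper = 29.9 × 65.07/(51.41 + 65.07) = 16.7 V.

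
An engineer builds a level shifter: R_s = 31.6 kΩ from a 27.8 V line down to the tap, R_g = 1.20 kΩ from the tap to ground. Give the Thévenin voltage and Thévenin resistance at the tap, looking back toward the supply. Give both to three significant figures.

V_th = 1.02 V, R_th = 1.16 kΩ

V_th is the open-circuit tap voltage: 27.8 × 1.20/(31.6 + 1.20) = 1.02 V.
With the supply zeroed, R_s and R_g appear in parallel from the tap: R_th = R_s‖R_g = (31.6 × 1.20)/32.80 = 1.16 kΩ.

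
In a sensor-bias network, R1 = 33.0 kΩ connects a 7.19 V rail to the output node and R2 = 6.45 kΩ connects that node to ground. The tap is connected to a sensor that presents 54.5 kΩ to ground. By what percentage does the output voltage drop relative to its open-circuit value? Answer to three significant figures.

9.01 %

The divider's output (Thévenin) resistance is R1‖R2 = 5.395 kΩ.
Fractional drop under load = R_th/(R_th + R_L) = 5.395 / (5.395 + 54.5) = 0.09008.
So the output falls by 9.01 %.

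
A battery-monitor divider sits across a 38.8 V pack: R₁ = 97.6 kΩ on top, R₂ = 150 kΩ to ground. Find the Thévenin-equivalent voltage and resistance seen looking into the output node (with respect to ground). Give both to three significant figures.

V_th is the open-circuit tap voltage: 38.8 × 150/(97.6 + 150) = 23.5 V.
With the supply zeroed, R₁ and R₂ appear in parallel from the tap: R_th = R₁‖R₂ = (97.6 × 150)/247.6 = 59.1 kΩ.

V_th = 23.5 V, R_th = 59.1 kΩ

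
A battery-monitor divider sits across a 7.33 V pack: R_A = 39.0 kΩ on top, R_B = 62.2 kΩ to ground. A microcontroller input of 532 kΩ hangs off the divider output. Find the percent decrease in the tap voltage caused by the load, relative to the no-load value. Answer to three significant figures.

The divider's output (Thévenin) resistance is R_A‖R_B = 23.97 kΩ.
Fractional drop under load = R_th/(R_th + R_L) = 23.97 / (23.97 + 532) = 0.04311.
So the output falls by 4.31 %.

4.31 %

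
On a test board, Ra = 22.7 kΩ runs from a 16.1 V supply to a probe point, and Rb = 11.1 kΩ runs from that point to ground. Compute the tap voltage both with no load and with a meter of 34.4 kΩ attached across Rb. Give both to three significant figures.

Unloaded: 5.29 V; loaded: 4.35 V

Open-circuit: V = 16.1 × 11.1/(22.7 + 11.1) = 5.29 V.
With the load, Rb becomes Rb‖R_L = 8.392 kΩ, so V = 16.1 × 8.392/31.09 = 4.35 V.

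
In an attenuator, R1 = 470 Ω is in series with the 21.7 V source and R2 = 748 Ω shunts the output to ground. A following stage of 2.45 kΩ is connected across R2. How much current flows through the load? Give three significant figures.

R2‖R_L = 573.0 Ω; V_out = 21.7 × 573.0/1043 = 11.92 V.
I_L = V_out / R_L = 11.92 / 2.45 kΩ = 4.87 mA.

I_L ≈ 4.87 mA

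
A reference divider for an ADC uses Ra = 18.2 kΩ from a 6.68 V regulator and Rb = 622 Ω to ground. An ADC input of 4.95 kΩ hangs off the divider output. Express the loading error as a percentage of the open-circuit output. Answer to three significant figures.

The divider's output (Thévenin) resistance is Ra‖Rb = 601.4 Ω.
Fractional drop under load = R_th/(R_th + R_L) = 601.4 / (601.4 + 4950) = 0.1083.
So the output falls by 10.8 %.

10.8 %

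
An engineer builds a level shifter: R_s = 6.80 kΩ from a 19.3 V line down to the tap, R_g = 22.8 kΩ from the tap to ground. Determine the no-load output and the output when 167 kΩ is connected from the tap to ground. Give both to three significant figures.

Unloaded: 14.9 V; loaded: 14.4 V

Open-circuit: V = 19.3 × 22.8/(6.80 + 22.8) = 14.9 V.
With the load, R_g becomes R_g‖R_L = 20.06 kΩ, so V = 19.3 × 20.06/26.86 = 14.4 V.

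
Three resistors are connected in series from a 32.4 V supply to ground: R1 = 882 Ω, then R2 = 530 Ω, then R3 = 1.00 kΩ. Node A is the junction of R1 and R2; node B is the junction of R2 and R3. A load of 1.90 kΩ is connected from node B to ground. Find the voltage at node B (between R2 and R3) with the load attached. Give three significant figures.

At node B, R3 is in parallel with the load: R3‖R_L = 655.2 Ω.
Below node A the resistance is R2 + (R3‖R_L) = 1185 Ω, so V_A = 32.4 × 1185/2067 = 18.58 V.
Then V_B = V_A × (R3‖R_L)/(R2 + R3‖R_L) = 18.58 × 655.2/1185 = 10.3 V.

V ≈ 10.3 V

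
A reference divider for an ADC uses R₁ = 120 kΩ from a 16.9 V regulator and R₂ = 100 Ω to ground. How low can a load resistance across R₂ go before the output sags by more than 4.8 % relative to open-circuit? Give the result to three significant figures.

Output resistance R_th = R₁‖R₂ = (120000 × 100)/120100 = 99.92 Ω.
The fractional drop is R_th/(R_th + R_L); requiring this ≤ 0.0480 gives R_L ≥ R_th(1/0.0480 − 1) = 99.92 × 19.83 = 1.98 kΩ.

R_L(min) ≈ 1.98 kΩ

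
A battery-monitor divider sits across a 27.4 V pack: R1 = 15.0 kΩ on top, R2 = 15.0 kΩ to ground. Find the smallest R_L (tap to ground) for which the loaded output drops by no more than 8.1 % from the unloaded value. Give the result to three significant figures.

Output resistance R_th = R1‖R2 = (15.0 × 15.0)/30.00 = 7.500 kΩ.
The fractional drop is R_th/(R_th + R_L); requiring this ≤ 0.0810 gives R_L ≥ R_th(1/0.0810 − 1) = 7.500 × 11.35 = 85.1 kΩ.

R_L(min) ≈ 85.1 kΩ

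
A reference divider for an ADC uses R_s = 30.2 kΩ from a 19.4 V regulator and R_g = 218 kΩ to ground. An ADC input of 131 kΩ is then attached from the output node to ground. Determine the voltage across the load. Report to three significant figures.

The load sits in parallel with R_g: R_g‖R_L = (218 × 131) / (218 + 131) = 81.83 kΩ.
V_out = 19.4 × 81.83 / (30.2 + 81.83) = 19.4 × 81.83/112.0 = 14.2 V.

V_out ≈ 14.2 V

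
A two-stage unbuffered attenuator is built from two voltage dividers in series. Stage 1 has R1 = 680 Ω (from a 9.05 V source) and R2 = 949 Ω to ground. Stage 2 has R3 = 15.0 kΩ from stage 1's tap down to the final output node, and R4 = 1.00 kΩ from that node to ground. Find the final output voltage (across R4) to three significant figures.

V_out ≈ 0.322 V

Stage 2 presents R3+R4 = 16000 Ω as a load on stage 1's tap.
Stage 1's lower leg becomes R2‖(R3+R4) = 895.9 Ω, so V_mid = 9.05 × 895.9/1576 = 5.145 V.
Stage 2 is itself unloaded: V_out = V_mid × R4/(R3+R4) = 5.145 × 1000/16000 = 0.322 V.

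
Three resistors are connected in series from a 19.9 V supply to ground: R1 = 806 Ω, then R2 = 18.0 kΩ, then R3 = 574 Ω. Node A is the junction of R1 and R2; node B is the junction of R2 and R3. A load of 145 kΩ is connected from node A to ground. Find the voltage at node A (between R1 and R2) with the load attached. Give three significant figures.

Below node A the series string R2+R3 = 18570 Ω sits in parallel with the 145000 Ω load: 16460 Ω.
V_A = 19.9 × 16460/(806 + 16460) = 19.0 V.

V ≈ 19.0 V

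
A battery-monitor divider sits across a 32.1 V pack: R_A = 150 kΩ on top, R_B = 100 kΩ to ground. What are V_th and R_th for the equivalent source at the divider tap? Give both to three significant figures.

V_th = 12.8 V, R_th = 60.0 kΩ

V_th is the open-circuit tap voltage: 32.1 × 100/(150 + 100) = 12.8 V.
With the supply zeroed, R_A and R_B appear in parallel from the tap: R_th = R_A‖R_B = (150 × 100)/250.0 = 60.0 kΩ.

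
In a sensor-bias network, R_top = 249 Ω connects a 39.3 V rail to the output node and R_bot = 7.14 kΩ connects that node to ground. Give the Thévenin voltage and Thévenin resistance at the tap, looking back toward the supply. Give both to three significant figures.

V_th is the open-circuit tap voltage: 39.3 × 7140/(249 + 7140) = 38.0 V.
With the supply zeroed, R_top and R_bot appear in parallel from the tap: R_th = R_top‖R_bot = (249 × 7140)/7389 = 241 Ω.

V_th = 38.0 V, R_th = 241 Ω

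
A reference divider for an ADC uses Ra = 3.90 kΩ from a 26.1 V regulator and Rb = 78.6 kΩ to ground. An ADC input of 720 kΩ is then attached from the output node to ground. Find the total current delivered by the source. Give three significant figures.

I ≈ 0.349 mA

Rb‖R_L = 70.86 kΩ, so the source sees Ra + Rb‖R_L = 74.76 kΩ.
I = 26.1 V / 74.76 kΩ = 0.349 mA.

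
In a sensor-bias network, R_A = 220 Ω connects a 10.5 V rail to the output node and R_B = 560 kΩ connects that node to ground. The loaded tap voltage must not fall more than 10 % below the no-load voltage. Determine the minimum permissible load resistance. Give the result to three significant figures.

Output resistance R_th = R_A‖R_B = (220 × 560000)/560200 = 219.9 Ω.
The fractional drop is R_th/(R_th + R_L); requiring this ≤ 0.100 gives R_L ≥ R_th(1/0.100 − 1) = 219.9 × 9.000 = 1.98 kΩ.

R_L(min) ≈ 1.98 kΩ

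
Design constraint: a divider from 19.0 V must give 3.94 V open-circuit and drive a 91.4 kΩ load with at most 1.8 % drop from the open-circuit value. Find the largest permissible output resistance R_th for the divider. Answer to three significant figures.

Loading drop = R_th/(R_th + R_L) ≤ 0.0180, so R_th ≤ R_L · ε/(1−ε) = 91.4 kΩ × 0.0180/0.9820 = 1.68 kΩ.
(Any R1, R2 with R2/(R1+R2) = 0.207 and R1‖R2 ≤ 1.68 kΩ will meet the spec.)

R_th ≤ 1.68 kΩ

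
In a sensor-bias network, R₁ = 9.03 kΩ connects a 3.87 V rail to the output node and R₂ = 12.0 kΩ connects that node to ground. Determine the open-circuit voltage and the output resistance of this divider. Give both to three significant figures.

V_th = 2.21 V, R_th = 5.15 kΩ

V_th is the open-circuit tap voltage: 3.87 × 12.0/(9.03 + 12.0) = 2.21 V.
With the supply zeroed, R₁ and R₂ appear in parallel from the tap: R_th = R₁‖R₂ = (9.03 × 12.0)/21.03 = 5.15 kΩ.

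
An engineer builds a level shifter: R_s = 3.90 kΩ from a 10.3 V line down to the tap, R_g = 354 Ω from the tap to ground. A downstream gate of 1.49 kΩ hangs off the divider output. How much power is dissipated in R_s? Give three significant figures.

Total resistance from the source is R_s + (R_g‖R_L) = 4186 Ω, so I = 10.3/4186 Ω = 2.461 mA.
P = I²·R_s = (2.461 mA)² × 3.90 kΩ = 23.6 mW.

P ≈ 23.6 mW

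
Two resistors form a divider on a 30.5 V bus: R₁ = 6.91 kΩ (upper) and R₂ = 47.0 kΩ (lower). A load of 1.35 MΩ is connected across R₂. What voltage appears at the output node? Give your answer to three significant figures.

V_out ≈ 26.5 V

The load sits in parallel with R₂: R₂‖R_L = (47.0 × 1350) / (47.0 + 1350) = 45.42 kΩ.
V_out = 30.5 × 45.42 / (6.91 + 45.42) = 30.5 × 45.42/52.33 = 26.5 V.
(Unloaded it would have been 26.6 V.)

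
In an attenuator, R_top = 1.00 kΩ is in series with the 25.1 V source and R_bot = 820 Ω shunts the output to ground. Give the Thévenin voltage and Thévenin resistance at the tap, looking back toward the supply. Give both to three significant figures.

V_th is the open-circuit tap voltage: 25.1 × 820/(1000 + 820) = 11.3 V.
With the supply zeroed, R_top and R_bot appear in parallel from the tap: R_th = R_top‖R_bot = (1000 × 820)/1820 = 451 Ω.

V_th = 11.3 V, R_th = 451 Ω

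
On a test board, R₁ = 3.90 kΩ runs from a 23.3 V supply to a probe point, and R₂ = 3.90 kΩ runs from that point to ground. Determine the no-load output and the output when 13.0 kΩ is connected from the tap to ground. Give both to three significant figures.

Unloaded: 11.7 V; loaded: 10.1 V

Open-circuit: V = 23.3 × 3.90/(3.90 + 3.90) = 11.7 V.
With the load, R₂ becomes R₂‖R_L = 3.000 kΩ, so V = 23.3 × 3.000/6.900 = 10.1 V.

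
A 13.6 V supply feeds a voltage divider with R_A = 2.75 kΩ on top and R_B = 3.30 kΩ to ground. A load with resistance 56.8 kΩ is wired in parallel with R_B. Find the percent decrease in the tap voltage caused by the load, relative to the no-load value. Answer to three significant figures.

2.57 %

The divider's output (Thévenin) resistance is R_A‖R_B = 1.500 kΩ.
Fractional drop under load = R_th/(R_th + R_L) = 1.500 / (1.500 + 56.8) = 0.02573.
So the output falls by 2.57 %.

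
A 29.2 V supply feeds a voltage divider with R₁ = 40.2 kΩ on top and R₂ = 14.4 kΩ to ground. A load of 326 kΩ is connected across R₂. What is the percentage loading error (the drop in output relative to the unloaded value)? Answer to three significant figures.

The divider's output (Thévenin) resistance is R₁‖R₂ = 10.60 kΩ.
Fractional drop under load = R_th/(R_th + R_L) = 10.60 / (10.60 + 326) = 0.03150.
So the output falls by 3.15 %.

3.15 %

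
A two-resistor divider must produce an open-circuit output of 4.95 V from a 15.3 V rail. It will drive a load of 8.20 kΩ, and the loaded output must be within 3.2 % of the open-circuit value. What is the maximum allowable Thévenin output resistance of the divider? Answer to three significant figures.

R_th ≤ 271 Ω

Loading drop = R_th/(R_th + R_L) ≤ 0.0320, so R_th ≤ R_L · ε/(1−ε) = 8.20 kΩ × 0.0320/0.9680 = 271 Ω.
(Any R1, R2 with R2/(R1+R2) = 0.324 and R1‖R2 ≤ 271 Ω will meet the spec.)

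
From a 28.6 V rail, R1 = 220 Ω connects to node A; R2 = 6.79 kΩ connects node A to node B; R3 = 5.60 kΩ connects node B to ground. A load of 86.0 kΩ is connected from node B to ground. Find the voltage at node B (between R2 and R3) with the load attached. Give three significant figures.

V ≈ 12.3 V

At node B, R3 is in parallel with the load: R3‖R_L = 5258 Ω.
Below node A the resistance is R2 + (R3‖R_L) = 12050 Ω, so V_A = 28.6 × 12050/12270 = 28.09 V.
Then V_B = V_A × (R3‖R_L)/(R2 + R3‖R_L) = 28.09 × 5258/12050 = 12.3 V.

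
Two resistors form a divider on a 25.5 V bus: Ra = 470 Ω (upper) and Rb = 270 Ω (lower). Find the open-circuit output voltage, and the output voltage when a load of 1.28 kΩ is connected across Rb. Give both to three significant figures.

Unloaded: 9.30 V; loaded: 8.20 V

Open-circuit: V = 25.5 × 270/(470 + 270) = 9.30 V.
With the load, Rb becomes Rb‖R_L = 223.0 Ω, so V = 25.5 × 223.0/693.0 = 8.20 V.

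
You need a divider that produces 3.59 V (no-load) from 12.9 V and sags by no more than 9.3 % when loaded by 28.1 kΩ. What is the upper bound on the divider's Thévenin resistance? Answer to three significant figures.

R_th ≤ 2.88 kΩ

Loading drop = R_th/(R_th + R_L) ≤ 0.0930, so R_th ≤ R_L · ε/(1−ε) = 28.1 kΩ × 0.0930/0.9070 = 2.88 kΩ.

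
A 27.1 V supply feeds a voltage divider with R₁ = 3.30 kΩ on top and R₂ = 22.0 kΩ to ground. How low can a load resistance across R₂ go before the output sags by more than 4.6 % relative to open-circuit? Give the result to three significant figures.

Output resistance R_th = R₁‖R₂ = (3.30 × 22.0)/25.30 = 2.870 kΩ.
The fractional drop is R_th/(R_th + R_L); requiring this ≤ 0.0460 gives R_L ≥ R_th(1/0.0460 − 1) = 2.870 × 20.74 = 59.5 kΩ.

R_L(min) ≈ 59.5 kΩ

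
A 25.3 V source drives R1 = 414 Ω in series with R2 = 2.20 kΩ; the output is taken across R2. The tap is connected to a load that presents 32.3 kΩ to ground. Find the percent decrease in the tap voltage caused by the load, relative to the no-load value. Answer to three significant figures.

1.07 %

The divider's output (Thévenin) resistance is R1‖R2 = 348.4 Ω.
Fractional drop under load = R_th/(R_th + R_L) = 348.4 / (348.4 + 32300) = 0.01067.
So the output falls by 1.07 %.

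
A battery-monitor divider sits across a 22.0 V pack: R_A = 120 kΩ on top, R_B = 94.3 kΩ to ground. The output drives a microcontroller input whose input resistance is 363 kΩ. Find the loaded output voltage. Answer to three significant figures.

The load sits in parallel with R_B: R_B‖R_L = (94.3 × 363) / (94.3 + 363) = 74.85 kΩ.
V_out = 22.0 × 74.85 / (120 + 74.85) = 22.0 × 74.85/194.9 = 8.45 V.

V_out ≈ 8.45 V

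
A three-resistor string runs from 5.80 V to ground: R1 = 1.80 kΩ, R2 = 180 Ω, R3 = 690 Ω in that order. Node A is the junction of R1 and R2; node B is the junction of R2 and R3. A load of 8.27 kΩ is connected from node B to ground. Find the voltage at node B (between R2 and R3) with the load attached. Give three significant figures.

At node B, R3 is in parallel with the load: R3‖R_L = 636.9 Ω.
Below node A the resistance is R2 + (R3‖R_L) = 816.9 Ω, so V_A = 5.80 × 816.9/2617 = 1.810 V.
Then V_B = V_A × (R3‖R_L)/(R2 + R3‖R_L) = 1.810 × 636.9/816.9 = 1.41 V.

V ≈ 1.41 V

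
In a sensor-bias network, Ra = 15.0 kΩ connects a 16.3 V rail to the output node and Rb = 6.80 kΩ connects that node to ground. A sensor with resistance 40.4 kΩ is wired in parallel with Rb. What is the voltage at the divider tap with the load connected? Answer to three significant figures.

V_out ≈ 4.56 V

The load sits in parallel with Rb: Rb‖R_L = (6.80 × 40.4) / (6.80 + 40.4) = 5.820 kΩ.
V_out = 16.3 × 5.820 / (15.0 + 5.820) = 16.3 × 5.820/20.82 = 4.56 V.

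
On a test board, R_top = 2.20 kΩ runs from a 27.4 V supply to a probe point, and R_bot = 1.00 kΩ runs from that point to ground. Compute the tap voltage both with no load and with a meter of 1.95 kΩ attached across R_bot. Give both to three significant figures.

Open-circuit: V = 27.4 × 1.00/(2.20 + 1.00) = 8.56 V.
With the load, R_bot becomes R_bot‖R_L = 0.6610 kΩ, so V = 27.4 × 0.6610/2.861 = 6.33 V.

Unloaded: 8.56 V; loaded: 6.33 V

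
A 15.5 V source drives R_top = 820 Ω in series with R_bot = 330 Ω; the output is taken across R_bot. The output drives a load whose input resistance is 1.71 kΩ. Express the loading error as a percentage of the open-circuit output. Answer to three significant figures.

12.1 %

The divider's output (Thévenin) resistance is R_top‖R_bot = 235.3 Ω.
Fractional drop under load = R_th/(R_th + R_L) = 235.3 / (235.3 + 1710) = 0.1210.
So the output falls by 12.1 %.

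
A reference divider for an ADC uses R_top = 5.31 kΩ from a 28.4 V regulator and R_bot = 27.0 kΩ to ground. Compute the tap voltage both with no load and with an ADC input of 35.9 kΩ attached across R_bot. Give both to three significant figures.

Open-circuit: V = 28.4 × 27.0/(5.31 + 27.0) = 23.7 V.
With the load, R_bot becomes R_bot‖R_L = 15.41 kΩ, so V = 28.4 × 15.41/20.72 = 21.1 V.

Unloaded: 23.7 V; loaded: 21.1 V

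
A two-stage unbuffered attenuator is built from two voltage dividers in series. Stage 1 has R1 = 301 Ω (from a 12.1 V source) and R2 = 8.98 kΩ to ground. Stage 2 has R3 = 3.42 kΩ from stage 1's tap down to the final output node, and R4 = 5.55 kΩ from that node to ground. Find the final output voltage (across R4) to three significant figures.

V_out ≈ 7.02 V

Stage 2 presents R3+R4 = 8970 Ω as a load on stage 1's tap.
Stage 1's lower leg becomes R2‖(R3+R4) = 4487 Ω, so V_mid = 12.1 × 4487/4788 = 11.34 V.
Stage 2 is itself unloaded: V_out = V_mid × R4/(R3+R4) = 11.34 × 5550/8970 = 7.02 V.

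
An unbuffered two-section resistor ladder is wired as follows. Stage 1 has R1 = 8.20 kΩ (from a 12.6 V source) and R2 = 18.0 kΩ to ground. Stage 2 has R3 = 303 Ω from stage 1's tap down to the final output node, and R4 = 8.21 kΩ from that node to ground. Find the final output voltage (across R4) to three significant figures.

V_out ≈ 5.02 V

Stage 2 presents R3+R4 = 8513 Ω as a load on stage 1's tap.
Stage 1's lower leg becomes R2‖(R3+R4) = 5780 Ω, so V_mid = 12.6 × 5780/13980 = 5.209 V.
Stage 2 is itself unloaded: V_out = V_mid × R4/(R3+R4) = 5.209 × 8210/8513 = 5.02 V.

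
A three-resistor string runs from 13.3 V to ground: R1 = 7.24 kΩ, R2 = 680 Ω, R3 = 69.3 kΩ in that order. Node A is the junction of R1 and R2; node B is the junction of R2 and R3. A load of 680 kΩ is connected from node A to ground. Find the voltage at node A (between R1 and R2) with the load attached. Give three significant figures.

V ≈ 11.9 V

Below node A the series string R2+R3 = 69980 Ω sits in parallel with the 680000 Ω load: 63450 Ω.
V_A = 13.3 × 63450/(7240 + 63450) = 11.9 V.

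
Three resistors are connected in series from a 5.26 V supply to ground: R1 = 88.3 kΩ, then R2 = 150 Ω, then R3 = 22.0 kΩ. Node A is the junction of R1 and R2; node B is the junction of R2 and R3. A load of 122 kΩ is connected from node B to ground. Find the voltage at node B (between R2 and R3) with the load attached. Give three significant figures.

V ≈ 0.916 V

At node B, R3 is in parallel with the load: R3‖R_L = 18640 Ω.
Below node A the resistance is R2 + (R3‖R_L) = 18790 Ω, so V_A = 5.26 × 18790/107100 = 0.9229 V.
Then V_B = V_A × (R3‖R_L)/(R2 + R3‖R_L) = 0.9229 × 18640/18790 = 0.916 V.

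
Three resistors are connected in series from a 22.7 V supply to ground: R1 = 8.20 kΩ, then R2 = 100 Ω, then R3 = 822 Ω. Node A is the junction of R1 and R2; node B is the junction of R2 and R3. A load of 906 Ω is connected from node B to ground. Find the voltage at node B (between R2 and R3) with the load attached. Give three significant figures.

At node B, R3 is in parallel with the load: R3‖R_L = 431.0 Ω.
Below node A the resistance is R2 + (R3‖R_L) = 531.0 Ω, so V_A = 22.7 × 531.0/8731 = 1.381 V.
Then V_B = V_A × (R3‖R_L)/(R2 + R3‖R_L) = 1.381 × 431.0/531.0 = 1.12 V.

V ≈ 1.12 V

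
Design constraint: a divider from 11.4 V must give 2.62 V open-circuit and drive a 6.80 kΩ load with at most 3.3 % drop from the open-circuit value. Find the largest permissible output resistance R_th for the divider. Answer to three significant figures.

Loading drop = R_th/(R_th + R_L) ≤ 0.0330, so R_th ≤ R_L · ε/(1−ε) = 6.80 kΩ × 0.0330/0.9670 = 232 Ω.
(Any R1, R2 with R2/(R1+R2) = 0.230 and R1‖R2 ≤ 232 Ω will meet the spec.)

R_th ≤ 232 Ω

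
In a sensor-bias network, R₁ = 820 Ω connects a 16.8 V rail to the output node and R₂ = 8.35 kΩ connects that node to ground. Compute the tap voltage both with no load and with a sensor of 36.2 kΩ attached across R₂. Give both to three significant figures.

Unloaded: 15.3 V; loaded: 15.0 V

Open-circuit: V = 16.8 × 8350/(820 + 8350) = 15.3 V.
With the load, R₂ becomes R₂‖R_L = 6785 Ω, so V = 16.8 × 6785/7605 = 15.0 V.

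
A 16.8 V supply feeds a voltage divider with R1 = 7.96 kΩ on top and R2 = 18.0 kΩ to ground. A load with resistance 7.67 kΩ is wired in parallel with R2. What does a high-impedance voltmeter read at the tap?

V_out ≈ 6.77 V

The load sits in parallel with R2: R2‖R_L = (18.0 × 7.67) / (18.0 + 7.67) = 5.378 kΩ.
V_out = 16.8 × 5.378 / (7.96 + 5.378) = 16.8 × 5.378/13.34 = 6.77 V.
(Unloaded it would have been 11.6 V.)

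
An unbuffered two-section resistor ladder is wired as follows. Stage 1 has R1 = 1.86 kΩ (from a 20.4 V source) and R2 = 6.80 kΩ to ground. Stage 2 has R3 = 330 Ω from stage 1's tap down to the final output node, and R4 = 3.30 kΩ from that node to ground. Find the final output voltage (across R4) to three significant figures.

Stage 2 presents R3+R4 = 3630 Ω as a load on stage 1's tap.
Stage 1's lower leg becomes R2‖(R3+R4) = 2367 Ω, so V_mid = 20.4 × 2367/4227 = 11.42 V.
Stage 2 is itself unloaded: V_out = V_mid × R4/(R3+R4) = 11.42 × 3300/3630 = 10.4 V.

V_out ≈ 10.4 V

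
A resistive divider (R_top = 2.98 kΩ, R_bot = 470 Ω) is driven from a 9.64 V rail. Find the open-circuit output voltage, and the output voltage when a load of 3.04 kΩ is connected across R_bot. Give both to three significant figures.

Unloaded: 1.31 V; loaded: 1.16 V

Open-circuit: V = 9.64 × 470/(2980 + 470) = 1.31 V.
With the load, R_bot becomes R_bot‖R_L = 407.1 Ω, so V = 9.64 × 407.1/3387 = 1.16 V.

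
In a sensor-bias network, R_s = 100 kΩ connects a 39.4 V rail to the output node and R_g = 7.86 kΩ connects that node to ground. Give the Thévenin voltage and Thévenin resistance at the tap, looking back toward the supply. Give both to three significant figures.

V_th is the open-circuit tap voltage: 39.4 × 7.86/(100 + 7.86) = 2.87 V.
With the supply zeroed, R_s and R_g appear in parallel from the tap: R_th = R_s‖R_g = (100 × 7.86)/107.9 = 7.29 kΩ.

V_th = 2.87 V, R_th = 7.29 kΩ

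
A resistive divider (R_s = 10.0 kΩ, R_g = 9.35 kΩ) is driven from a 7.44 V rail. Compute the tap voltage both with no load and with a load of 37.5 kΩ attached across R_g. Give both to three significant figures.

Open-circuit: V = 7.44 × 9.35/(10.0 + 9.35) = 3.60 V.
With the load, R_g becomes R_g‖R_L = 7.484 kΩ, so V = 7.44 × 7.484/17.48 = 3.18 V.

Unloaded: 3.60 V; loaded: 3.18 V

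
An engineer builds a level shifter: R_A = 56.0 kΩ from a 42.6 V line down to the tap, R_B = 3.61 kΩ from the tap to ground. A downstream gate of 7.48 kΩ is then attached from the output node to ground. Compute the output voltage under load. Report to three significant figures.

V_out ≈ 1.78 V

The load sits in parallel with R_B: R_B‖R_L = (3.61 × 7.48) / (3.61 + 7.48) = 2.435 kΩ.
V_out = 42.6 × 2.435 / (56.0 + 2.435) = 42.6 × 2.435/58.43 = 1.78 V.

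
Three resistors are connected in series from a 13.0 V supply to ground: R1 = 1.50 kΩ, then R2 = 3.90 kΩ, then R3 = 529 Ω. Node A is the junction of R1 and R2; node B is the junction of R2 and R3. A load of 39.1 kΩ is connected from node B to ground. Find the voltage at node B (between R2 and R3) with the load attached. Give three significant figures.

At node B, R3 is in parallel with the load: R3‖R_L = 521.9 Ω.
Below node A the resistance is R2 + (R3‖R_L) = 4422 Ω, so V_A = 13.0 × 4422/5922 = 9.707 V.
Then V_B = V_A × (R3‖R_L)/(R2 + R3‖R_L) = 9.707 × 521.9/4422 = 1.15 V.

V ≈ 1.15 V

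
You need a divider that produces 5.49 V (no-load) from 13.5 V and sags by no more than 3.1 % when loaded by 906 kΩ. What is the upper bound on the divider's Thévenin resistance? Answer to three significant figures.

R_th ≤ 29.0 kΩ

Loading drop = R_th/(R_th + R_L) ≤ 0.0310, so R_th ≤ R_L · ε/(1−ε) = 906 kΩ × 0.0310/0.9690 = 29.0 kΩ.
(Any R1, R2 with R2/(R1+R2) = 0.407 and R1‖R2 ≤ 29.0 kΩ will meet the spec.)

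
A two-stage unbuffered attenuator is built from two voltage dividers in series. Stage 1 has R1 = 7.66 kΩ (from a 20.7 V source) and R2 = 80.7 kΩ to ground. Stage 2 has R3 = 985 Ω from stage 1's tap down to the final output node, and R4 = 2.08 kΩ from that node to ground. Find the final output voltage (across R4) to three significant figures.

V_out ≈ 3.91 V

Stage 2 presents R3+R4 = 3065 Ω as a load on stage 1's tap.
Stage 1's lower leg becomes R2‖(R3+R4) = 2953 Ω, so V_mid = 20.7 × 2953/10610 = 5.759 V.
Stage 2 is itself unloaded: V_out = V_mid × R4/(R3+R4) = 5.759 × 2080/3065 = 3.91 V.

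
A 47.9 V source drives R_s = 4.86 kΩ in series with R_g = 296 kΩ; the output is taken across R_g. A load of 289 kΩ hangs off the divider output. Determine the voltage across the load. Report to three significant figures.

V_out ≈ 46.4 V

The load sits in parallel with R_g: R_g‖R_L = (296 × 289) / (296 + 289) = 146.2 kΩ.
V_out = 47.9 × 146.2 / (4.86 + 146.2) = 47.9 × 146.2/151.1 = 46.4 V.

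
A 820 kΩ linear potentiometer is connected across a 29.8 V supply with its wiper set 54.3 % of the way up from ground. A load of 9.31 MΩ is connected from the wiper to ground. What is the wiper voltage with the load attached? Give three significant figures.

The wiper splits the pot into (1−α)R = 374.7 kΩ above and αR = 445.3 kΩ below.
Lower section ‖ load = 424.9 kΩ.
V_wiper = 29.8 × 424.9/(374.7 + 424.9) = 15.8 V.

V ≈ 15.8 V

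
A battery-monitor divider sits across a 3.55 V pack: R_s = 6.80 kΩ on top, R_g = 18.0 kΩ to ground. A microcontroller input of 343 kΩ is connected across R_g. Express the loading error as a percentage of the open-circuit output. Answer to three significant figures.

1.42 %

The divider's output (Thévenin) resistance is R_s‖R_g = 4.935 kΩ.
Fractional drop under load = R_th/(R_th + R_L) = 4.935 / (4.935 + 343) = 0.01419.
So the output falls by 1.42 %.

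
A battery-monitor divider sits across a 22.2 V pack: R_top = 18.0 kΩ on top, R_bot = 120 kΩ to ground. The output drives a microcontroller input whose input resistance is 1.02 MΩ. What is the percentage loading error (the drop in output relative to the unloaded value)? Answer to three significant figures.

1.51 %

The divider's output (Thévenin) resistance is R_top‖R_bot = 15.65 kΩ.
Fractional drop under load = R_th/(R_th + R_L) = 15.65 / (15.65 + 1020) = 0.01511.
So the output falls by 1.51 %.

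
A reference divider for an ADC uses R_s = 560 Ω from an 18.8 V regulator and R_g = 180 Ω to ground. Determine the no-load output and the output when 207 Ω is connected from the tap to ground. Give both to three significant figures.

Open-circuit: V = 18.8 × 180/(560 + 180) = 4.57 V.
With the load, R_g becomes R_g‖R_L = 96.28 Ω, so V = 18.8 × 96.28/656.3 = 2.76 V.

Unloaded: 4.57 V; loaded: 2.76 V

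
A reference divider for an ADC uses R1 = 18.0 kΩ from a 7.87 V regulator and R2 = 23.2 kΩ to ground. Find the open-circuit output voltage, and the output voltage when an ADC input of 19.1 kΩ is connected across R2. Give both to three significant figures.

Unloaded: 4.43 V; loaded: 2.90 V

Open-circuit: V = 7.87 × 23.2/(18.0 + 23.2) = 4.43 V.
With the load, R2 becomes R2‖R_L = 10.48 kΩ, so V = 7.87 × 10.48/28.48 = 2.90 V.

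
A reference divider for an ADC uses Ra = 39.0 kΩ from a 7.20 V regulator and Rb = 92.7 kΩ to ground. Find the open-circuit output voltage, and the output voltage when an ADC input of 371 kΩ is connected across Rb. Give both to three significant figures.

Unloaded: 5.07 V; loaded: 4.72 V

Open-circuit: V = 7.20 × 92.7/(39.0 + 92.7) = 5.07 V.
With the load, Rb becomes Rb‖R_L = 74.17 kΩ, so V = 7.20 × 74.17/113.2 = 4.72 V.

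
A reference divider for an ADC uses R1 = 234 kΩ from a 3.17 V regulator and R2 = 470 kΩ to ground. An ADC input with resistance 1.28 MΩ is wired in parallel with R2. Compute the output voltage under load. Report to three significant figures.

The load sits in parallel with R2: R2‖R_L = (470 × 1280) / (470 + 1280) = 343.8 kΩ.
V_out = 3.17 × 343.8 / (234 + 343.8) = 3.17 × 343.8/577.8 = 1.89 V.

V_out ≈ 1.89 V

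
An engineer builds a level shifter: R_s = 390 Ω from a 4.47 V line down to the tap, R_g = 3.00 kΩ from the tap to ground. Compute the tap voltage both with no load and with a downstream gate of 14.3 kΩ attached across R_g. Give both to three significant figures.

Unloaded: 3.96 V; loaded: 3.86 V

Open-circuit: V = 4.47 × 3000/(390 + 3000) = 3.96 V.
With the load, R_g becomes R_g‖R_L = 2480 Ω, so V = 4.47 × 2480/2870 = 3.86 V.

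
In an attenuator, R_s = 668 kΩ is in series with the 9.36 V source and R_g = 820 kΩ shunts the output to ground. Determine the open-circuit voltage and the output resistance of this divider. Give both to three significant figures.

V_th is the open-circuit tap voltage: 9.36 × 820/(668 + 820) = 5.16 V.
With the supply zeroed, R_s and R_g appear in parallel from the tap: R_th = R_s‖R_g = (668 × 820)/1488 = 368 kΩ.

V_th = 5.16 V, R_th = 368 kΩ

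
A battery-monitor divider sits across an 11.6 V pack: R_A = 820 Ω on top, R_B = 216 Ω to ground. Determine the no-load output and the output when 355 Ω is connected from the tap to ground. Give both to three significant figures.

Unloaded: 2.42 V; loaded: 1.63 V

Open-circuit: V = 11.6 × 216/(820 + 216) = 2.42 V.
With the load, R_B becomes R_B‖R_L = 134.3 Ω, so V = 11.6 × 134.3/954.3 = 1.63 V.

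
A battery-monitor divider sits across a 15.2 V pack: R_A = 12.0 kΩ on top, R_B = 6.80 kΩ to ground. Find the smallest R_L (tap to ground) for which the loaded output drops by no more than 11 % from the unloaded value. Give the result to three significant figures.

R_L(min) ≈ 35.1 kΩ

Output resistance R_th = R_A‖R_B = (12.0 × 6.80)/18.80 = 4.340 kΩ.
The fractional drop is R_th/(R_th + R_L); requiring this ≤ 0.110 gives R_L ≥ R_th(1/0.110 − 1) = 4.340 × 8.091 = 35.1 kΩ.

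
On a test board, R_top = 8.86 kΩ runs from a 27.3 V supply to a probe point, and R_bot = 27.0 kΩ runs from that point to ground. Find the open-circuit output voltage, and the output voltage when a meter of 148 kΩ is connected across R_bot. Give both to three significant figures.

Unloaded: 20.6 V; loaded: 19.7 V

Open-circuit: V = 27.3 × 27.0/(8.86 + 27.0) = 20.6 V.
With the load, R_bot becomes R_bot‖R_L = 22.83 kΩ, so V = 27.3 × 22.83/31.69 = 19.7 V.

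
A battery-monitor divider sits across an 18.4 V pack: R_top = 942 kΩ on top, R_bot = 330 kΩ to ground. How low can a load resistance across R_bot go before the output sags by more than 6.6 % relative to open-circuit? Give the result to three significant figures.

R_L(min) ≈ 3.46 MΩ

Output resistance R_th = R_top‖R_bot = (942 × 330)/1272 = 244.4 kΩ.
The fractional drop is R_th/(R_th + R_L); requiring this ≤ 0.0660 gives R_L ≥ R_th(1/0.0660 − 1) = 244.4 × 14.15 = 3.46 MΩ.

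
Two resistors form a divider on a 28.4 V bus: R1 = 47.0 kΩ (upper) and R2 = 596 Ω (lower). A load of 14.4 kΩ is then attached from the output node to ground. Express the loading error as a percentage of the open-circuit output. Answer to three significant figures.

3.93 %

The divider's output (Thévenin) resistance is R1‖R2 = 588.5 Ω.
Fractional drop under load = R_th/(R_th + R_L) = 588.5 / (588.5 + 14400) = 0.03927.
So the output falls by 3.93 %.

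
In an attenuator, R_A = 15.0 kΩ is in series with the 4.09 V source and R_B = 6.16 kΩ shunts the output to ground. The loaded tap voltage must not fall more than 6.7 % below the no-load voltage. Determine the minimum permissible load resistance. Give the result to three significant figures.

R_L(min) ≈ 60.8 kΩ

Output resistance R_th = R_A‖R_B = (15.0 × 6.16)/21.16 = 4.367 kΩ.
The fractional drop is R_th/(R_th + R_L); requiring this ≤ 0.0670 gives R_L ≥ R_th(1/0.0670 − 1) = 4.367 × 13.93 = 60.8 kΩ.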